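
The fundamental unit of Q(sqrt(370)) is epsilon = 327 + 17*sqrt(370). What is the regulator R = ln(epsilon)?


epsilon = 327 + 17*sqrt(370)
= 654.0015
R = ln(654.0015)
= 6.4831

6.4831


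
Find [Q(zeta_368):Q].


The degree equals Euler's totient phi(368).
368 = 2^4 * 23
phi(368) = 176

176


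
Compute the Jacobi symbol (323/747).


Compute (323/747) via quadratic reciprocity:
  reciprocity: (323/747) -> -(747/323)
  reduce: (101/323)
  reciprocity: (101/323) -> +(323/101)
  reduce: (20/101)
  pull out 2: (2/101) = -1  (since 101 mod 8 = 5)
  pull out 2: (2/101) = -1  (since 101 mod 8 = 5)
  reciprocity: (5/101) -> +(101/5)
  reduce: (1/5)
  (1/5) = 1
Product of signs = -1

-1


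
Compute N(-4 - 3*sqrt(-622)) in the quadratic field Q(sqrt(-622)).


N(a + b*sqrt(d)) = a^2 - d*b^2
= (-4)^2 - (-622)*(-3)^2
= 16 + 5598
= 5614

5614


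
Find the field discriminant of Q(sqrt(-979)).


For K = Q(sqrt(d)) with d squarefree: disc(K) = d if d = 1 mod 4, and disc(K) = 4d if d = 2 or 3 mod 4.
Here d = -979, and d mod 4 = 1.
d = 1 mod 4 (O_K = Z[(1+sqrt(d))/2]), so disc(K) = d = -979

-979


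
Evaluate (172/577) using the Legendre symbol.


p = 577 is prime, so compute (172/577) with the reciprocity algorithm (Jacobi-symbol steps: pull out 2s via (2/n), flip via reciprocity, reduce):
  pull out 2: (2/577) = +1  (since 577 mod 8 = 1)
  pull out 2: (2/577) = +1  (since 577 mod 8 = 1)
  reciprocity: (43/577) -> +(577/43)
  reduce: (18/43)
  pull out 2: (2/43) = -1  (since 43 mod 8 = 3)
  reciprocity: (9/43) -> +(43/9)
  reduce: (7/9)
  reciprocity: (7/9) -> +(9/7)
  reduce: (2/7)
  pull out 2: (2/7) = +1  (since 7 mod 8 = 7)
  (1/7) = 1
Product of signs = -1
(172/577) = -1

-1


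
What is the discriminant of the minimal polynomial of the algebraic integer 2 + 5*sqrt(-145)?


The element 2 + 5*sqrt(-145) has minimal polynomial:
x^2 - 4*x + 3629
Discriminant = (-4)^2 - 4*(3629)
= 16 - 14516
= -14500

-14500


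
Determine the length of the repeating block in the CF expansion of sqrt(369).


Run the CF algorithm for sqrt(369).
a_0 = floor(sqrt(369)) = 19; set m_0=0, q_0=1.
Recurrence: m' = q*a - m,  q' = (d - m'^2)/q,  a' = floor((a_0 + m')/q').
  step 1: m=19, q=8, a=4
  step 2: m=13, q=25, a=1
  step 3: m=12, q=9, a=3
  step 4: m=15, q=16, a=2
  step 5: m=17, q=5, a=7
  step 6: m=18, q=9, a=4
  step 7: m=18, q=5, a=7
  step 8: m=17, q=16, a=2
  step 9: m=15, q=9, a=3
  step 10: m=12, q=25, a=1
  step 11: m=13, q=8, a=4
  step 12: m=19, q=1, a=38
a_12 = 2*a_0 = 38, so the period closes here.
sqrt(369) = [19; 4, 1, 3, 2, 7, 4, 7, 2, 3, 1, 4, 38]
Period length = 12

12


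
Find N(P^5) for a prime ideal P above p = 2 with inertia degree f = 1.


N(P^a) = p^(a*f)
= 2^(5*1)
= 2^5
= 32

32


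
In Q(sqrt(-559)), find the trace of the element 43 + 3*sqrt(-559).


Tr(a + b*sqrt(d)) = (a + b*sqrt(d)) + (a - b*sqrt(d)) = 2a
= 2 * (43)
= 86

86


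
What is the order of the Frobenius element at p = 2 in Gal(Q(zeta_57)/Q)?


The Frobenius at p in Gal(Q(zeta_n)/Q) = (Z/nZ)* is the class of p, so its order is ord_57(2), the smallest k >= 1 with 2^k = 1 mod 57.
n = 57 = 3 * 19, phi(57) = 36; the order divides phi(n).
Divisors of 36: 1, 2, 3, 4, 6, 9, 12, 18, 36
Repeated squaring mod 57: 2^1 = 2, 2^2 = 4, 2^4 = 16, 2^8 = 28, 2^16 = 43, 2^32 = 25
Test divisors in increasing order:
  k=1: 2^1 = 2 mod 57
  k=2: 2^2 = 4 mod 57
  k=3: 2^3 = 4 * 2 = 8 mod 57
  k=4: 2^4 = 16 mod 57
  k=6: 2^6 = 16 * 4 = 7 mod 57
  k=9: 2^9 = 28 * 2 = 56 mod 57
  k=12: 2^12 = 28 * 16 = 49 mod 57
  k=18: 2^18 = 43 * 4 = 1 mod 57  <- first divisor giving 1
Order = 18

18


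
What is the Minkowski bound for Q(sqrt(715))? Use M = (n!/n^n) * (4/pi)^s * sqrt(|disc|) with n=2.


d = 715, d mod 4 = 3, so disc(K) = 4d = 2860; |disc(K)| = 2860
Real quadratic field, so n = 2, s = r2 = 0, r1 = 2
M = (n!/n^n) * (4/pi)^s * sqrt(|disc(K)|) = (2!/2^2) * (4/pi)^0 * sqrt(2860)
= 0.5 * 1.000000 * 53.478968
= 26.7395

26.7395


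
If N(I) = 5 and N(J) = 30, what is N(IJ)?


N(IJ) = N(I) * N(J)
= 5 * 30
= 150

150


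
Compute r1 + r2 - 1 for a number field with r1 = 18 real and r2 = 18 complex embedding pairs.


By Dirichlet's unit theorem:
rank = r1 + r2 - 1
= 18 + 18 - 1
= 35

35


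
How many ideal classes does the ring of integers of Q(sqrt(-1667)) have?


K = Q(sqrt(-1667)). d mod 4 = 1, so D = disc(K) = d = -1667
h(K) equals the number of primitive reduced positive-definite forms (a, b, c) = a*x^2 + b*x*y + c*y^2 with b^2 - 4ac = D,
where reduced means |b| <= a <= c, with b >= 0 whenever |b| = a or a = c, and primitive means gcd(a, b, c) = 1.
Reduced forces 3a^2 <= |D| = 1667, so 1 <= a <= 23; b must have the parity of D, and c = (b^2 - D)/(4a) must be an integer >= a.
Enumerate a = 1..23, b in [-a, a]:
  a=1: (1, 1, 417)  [1]
  a=2: none
  a=3: (3, -1, 139), (3, 1, 139)  [2]
  a=4..8: none
  a=9: (9, -5, 47), (9, 5, 47)  [2]
  a=10: none
  a=11: (11, -7, 39), (11, 7, 39)  [2]
  a=12: none
  a=13: (13, -7, 33), (13, 7, 33)  [2]
  a=14..16: none
  a=17: (17, -13, 27), (17, 13, 27)  [2]
  a=18: none
  a=19: (19, -9, 23), (19, 9, 23)  [2]
  a=20..23: none
Total reduced forms: 1 + 2 + 2 + 2 + 2 + 2 + 2 = 13
h = 13

13


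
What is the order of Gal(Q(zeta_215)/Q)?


|Gal(Q(zeta_215)/Q)| = phi(215)
= 168

168


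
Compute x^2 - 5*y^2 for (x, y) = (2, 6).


x^2 - d*y^2
= 2^2 - 5*6^2
= 4 - 180
= -176

-176


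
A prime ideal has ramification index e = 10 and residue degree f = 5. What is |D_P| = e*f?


|D_P| = e * f
= 10 * 5
= 50

50


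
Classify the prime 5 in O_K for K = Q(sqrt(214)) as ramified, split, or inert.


K = Q(sqrt(214)). Since d mod 4 = 2, disc(K) = 856.
Check p | disc: 856 mod 5 = 1.
p does not divide disc. Compute Legendre symbol (d/p):
4^((5-1)/2) mod 5 = 1
(d/p) = 1, so p splits: (p) = P*P' with e=1, f=1, g=2.
Therefore p is split.

split


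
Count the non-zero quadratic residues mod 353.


For prime p, the number of non-zero quadratic residues is (p-1)/2.
= (353-1)/2
= 176

176


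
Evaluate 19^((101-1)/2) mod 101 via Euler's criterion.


p = 101 is prime and the exponent is (p-1)/2 = 50, so by Euler's criterion 19^50 = (19/101) = +1 or -1 mod 101.
Compute by square-and-multiply:
  50 = 32 + 16 + 2 (binary 110010)
  Repeated squaring mod 101: 19^1 = 19, 19^2 = 58, 19^4 = 31, 19^8 = 52, 19^16 = 78, 19^32 = 24
  19^50 = 19^32 * 19^16 * 19^2 = 24 * 78 * 58 mod 101
    24 * 78 = 1872 = 54 mod 101
    54 * 58 = 3132 = 1 mod 101
  19^50 = 1 mod 101
Result 1: 19 is a quadratic residue mod 101.
19^50 mod 101 = 1

1


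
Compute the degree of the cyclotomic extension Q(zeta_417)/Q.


The degree equals Euler's totient phi(417).
417 = 3 * 139
phi(417) = 276

276


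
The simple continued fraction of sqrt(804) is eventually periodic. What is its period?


Run the CF algorithm for sqrt(804).
a_0 = floor(sqrt(804)) = 28; set m_0=0, q_0=1.
Recurrence: m' = q*a - m,  q' = (d - m'^2)/q,  a' = floor((a_0 + m')/q').
  step 1: m=28, q=20, a=2
  step 2: m=12, q=33, a=1
  step 3: m=21, q=11, a=4
  step 4: m=23, q=25, a=2
  step 5: m=27, q=3, a=18
  step 6: m=27, q=25, a=2
  step 7: m=23, q=11, a=4
  step 8: m=21, q=33, a=1
  step 9: m=12, q=20, a=2
  step 10: m=28, q=1, a=56
a_10 = 2*a_0 = 56, so the period closes here.
sqrt(804) = [28; 2, 1, 4, 2, 18, 2, 4, 1, 2, 56]
Period length = 10

10


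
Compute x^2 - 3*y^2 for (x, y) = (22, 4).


x^2 - d*y^2
= 22^2 - 3*4^2
= 484 - 48
= 436

436


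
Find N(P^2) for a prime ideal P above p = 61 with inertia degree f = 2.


N(P^a) = p^(a*f)
= 61^(2*2)
= 61^4
= 13845841

13845841


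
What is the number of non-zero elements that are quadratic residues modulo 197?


For prime p, the number of non-zero quadratic residues is (p-1)/2.
= (197-1)/2
= 98

98


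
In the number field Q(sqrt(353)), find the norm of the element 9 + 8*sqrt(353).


N(a + b*sqrt(d)) = a^2 - d*b^2
= (9)^2 - (353)*(8)^2
= 81 - 22592
= -22511

-22511


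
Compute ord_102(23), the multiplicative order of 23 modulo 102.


We want ord_102(23), the smallest k >= 1 with 23^k = 1 mod 102.
n = 102 = 2 * 3 * 17, phi(102) = 32; the order divides phi(n).
Divisors of 32: 1, 2, 4, 8, 16, 32
Repeated squaring mod 102: 23^1 = 23, 23^2 = 19, 23^4 = 55, 23^8 = 67, 23^16 = 1, 23^32 = 1
Test divisors in increasing order:
  k=1: 23^1 = 23 mod 102
  k=2: 23^2 = 19 mod 102
  k=4: 23^4 = 55 mod 102
  k=8: 23^8 = 67 mod 102
  k=16: 23^16 = 1 mod 102  <- first divisor giving 1
Order = 16

16


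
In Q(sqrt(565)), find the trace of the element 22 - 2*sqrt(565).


Tr(a + b*sqrt(d)) = (a + b*sqrt(d)) + (a - b*sqrt(d)) = 2a
= 2 * (22)
= 44

44


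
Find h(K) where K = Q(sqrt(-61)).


K = Q(sqrt(-61)). d mod 4 = 3, so D = disc(K) = 4d = -244
h(K) equals the number of primitive reduced positive-definite forms (a, b, c) = a*x^2 + b*x*y + c*y^2 with b^2 - 4ac = D,
where reduced means |b| <= a <= c, with b >= 0 whenever |b| = a or a = c, and primitive means gcd(a, b, c) = 1.
Reduced forces 3a^2 <= |D| = 244, so 1 <= a <= 9; b must have the parity of D, and c = (b^2 - D)/(4a) must be an integer >= a.
Enumerate a = 1..9, b in [-a, a]:
  a=1: (1, 0, 61)  [1]
  a=2: (2, 2, 31)  [1]
  a=3..4: none
  a=5: (5, -4, 13), (5, 4, 13)  [2]
  a=6: none
  a=7: (7, -6, 10), (7, 6, 10)  [2]
  a=8..9: none
Total reduced forms: 1 + 1 + 2 + 2 = 6
h = 6

6


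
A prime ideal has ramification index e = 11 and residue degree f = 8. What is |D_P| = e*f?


|D_P| = e * f
= 11 * 8
= 88

88


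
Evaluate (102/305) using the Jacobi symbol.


Compute (102/305) via quadratic reciprocity:
  pull out 2: (2/305) = +1  (since 305 mod 8 = 1)
  reciprocity: (51/305) -> +(305/51)
  reduce: (50/51)
  pull out 2: (2/51) = -1  (since 51 mod 8 = 3)
  reciprocity: (25/51) -> +(51/25)
  reduce: (1/25)
  (1/25) = 1
Product of signs = -1

-1


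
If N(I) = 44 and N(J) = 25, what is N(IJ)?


N(IJ) = N(I) * N(J)
= 44 * 25
= 1100

1100


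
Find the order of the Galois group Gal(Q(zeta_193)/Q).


|Gal(Q(zeta_193)/Q)| = phi(193)
= 192

192


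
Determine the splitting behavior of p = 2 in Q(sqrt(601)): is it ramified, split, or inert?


K = Q(sqrt(601)). Since d mod 4 = 1, disc(K) = 601.
Check p | disc: 601 mod 2 = 1.
p=2 does not divide disc (d is 1 mod 4). 2 splits iff d = 1 mod 8.
d mod 8 = 1, so (d/2) = 1.
(d/p) = 1, so p splits: (p) = P*P' with e=1, f=1, g=2.
Therefore p is split.

split


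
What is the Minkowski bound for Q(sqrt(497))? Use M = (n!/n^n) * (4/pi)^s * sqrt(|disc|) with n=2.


d = 497, d mod 4 = 1, so disc(K) = d = 497; |disc(K)| = 497
Real quadratic field, so n = 2, s = r2 = 0, r1 = 2
M = (n!/n^n) * (4/pi)^s * sqrt(|disc(K)|) = (2!/2^2) * (4/pi)^0 * sqrt(497)
= 0.5 * 1.000000 * 22.293497
= 11.1467

11.1467


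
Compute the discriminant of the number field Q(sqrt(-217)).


For K = Q(sqrt(d)) with d squarefree: disc(K) = d if d = 1 mod 4, and disc(K) = 4d if d = 2 or 3 mod 4.
Here d = -217, and d mod 4 = 3.
d = 3 mod 4, not 1 (O_K = Z[sqrt(d)]), so disc(K) = 4d = 4 * (-217) = -868

-868


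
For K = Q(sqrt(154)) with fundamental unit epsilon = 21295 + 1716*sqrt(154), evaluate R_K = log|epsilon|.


epsilon = 21295 + 1716*sqrt(154)
= 42590.0000
R = ln(42590.0000)
= 10.6594

10.6594


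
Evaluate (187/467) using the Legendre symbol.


p = 467 is prime, so compute (187/467) with the reciprocity algorithm (Jacobi-symbol steps: pull out 2s via (2/n), flip via reciprocity, reduce):
  reciprocity: (187/467) -> -(467/187)
  reduce: (93/187)
  reciprocity: (93/187) -> +(187/93)
  reduce: (1/93)
  (1/93) = 1
Product of signs = -1
(187/467) = -1

-1


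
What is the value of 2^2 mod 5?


p = 5 is prime and the exponent is (p-1)/2 = 2, so by Euler's criterion 2^2 = (2/5) = +1 or -1 mod 5.
Compute by square-and-multiply:
  2 = 2 (binary 10)
  Repeated squaring mod 5: 2^1 = 2, 2^2 = 4
  2^2 = 4 mod 5
Result 4 = p - 1 = -1 mod 5: 2 is a quadratic non-residue mod 5. As a residue in [0, p-1] the value is 4.
2^2 mod 5 = 4

4


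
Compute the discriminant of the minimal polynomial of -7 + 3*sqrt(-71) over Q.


The element -7 + 3*sqrt(-71) has minimal polynomial:
x^2 + 14*x + 688
Discriminant = (14)^2 - 4*(688)
= 196 - 2752
= -2556

-2556


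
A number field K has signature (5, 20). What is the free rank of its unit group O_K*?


By Dirichlet's unit theorem:
rank = r1 + r2 - 1
= 5 + 20 - 1
= 24

24


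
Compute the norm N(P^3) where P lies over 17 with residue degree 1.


N(P^a) = p^(a*f)
= 17^(3*1)
= 17^3
= 4913

4913


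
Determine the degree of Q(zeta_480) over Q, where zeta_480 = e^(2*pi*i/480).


The degree equals Euler's totient phi(480).
480 = 2^5 * 3 * 5
phi(480) = 128

128


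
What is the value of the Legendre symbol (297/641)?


p = 641 is prime, so compute (297/641) with the reciprocity algorithm (Jacobi-symbol steps: pull out 2s via (2/n), flip via reciprocity, reduce):
  reciprocity: (297/641) -> +(641/297)
  reduce: (47/297)
  reciprocity: (47/297) -> +(297/47)
  reduce: (15/47)
  reciprocity: (15/47) -> -(47/15)
  reduce: (2/15)
  pull out 2: (2/15) = +1  (since 15 mod 8 = 7)
  (1/15) = 1
Product of signs = -1
(297/641) = -1

-1


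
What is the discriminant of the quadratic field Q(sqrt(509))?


For K = Q(sqrt(d)) with d squarefree: disc(K) = d if d = 1 mod 4, and disc(K) = 4d if d = 2 or 3 mod 4.
Here d = 509, and d mod 4 = 1.
d = 1 mod 4 (O_K = Z[(1+sqrt(d))/2]), so disc(K) = d = 509

509


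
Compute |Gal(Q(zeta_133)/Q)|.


|Gal(Q(zeta_133)/Q)| = phi(133)
= 108

108


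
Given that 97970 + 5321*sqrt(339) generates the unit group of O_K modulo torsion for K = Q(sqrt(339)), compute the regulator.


epsilon = 97970 + 5321*sqrt(339)
= 195940.0000
R = ln(195940.0000)
= 12.1856

12.1856


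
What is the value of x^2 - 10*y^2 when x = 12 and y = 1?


x^2 - d*y^2
= 12^2 - 10*1^2
= 144 - 10
= 134

134


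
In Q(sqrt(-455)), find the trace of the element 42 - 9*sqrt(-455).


Tr(a + b*sqrt(d)) = (a + b*sqrt(d)) + (a - b*sqrt(d)) = 2a
= 2 * (42)
= 84

84


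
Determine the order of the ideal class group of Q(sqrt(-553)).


K = Q(sqrt(-553)). d mod 4 = 3, so D = disc(K) = 4d = -2212
h(K) equals the number of primitive reduced positive-definite forms (a, b, c) = a*x^2 + b*x*y + c*y^2 with b^2 - 4ac = D,
where reduced means |b| <= a <= c, with b >= 0 whenever |b| = a or a = c, and primitive means gcd(a, b, c) = 1.
Reduced forces 3a^2 <= |D| = 2212, so 1 <= a <= 27; b must have the parity of D, and c = (b^2 - D)/(4a) must be an integer >= a.
Enumerate a = 1..27, b in [-a, a]:
  a=1: (1, 0, 553)  [1]
  a=2: (2, 2, 277)  [1]
  a=3..6: none
  a=7: (7, 0, 79)  [1]
  a=8..13: none
  a=14: (14, 14, 43)  [1]
  a=15..16: none
  a=17: (17, -10, 34), (17, 10, 34)  [2]
  a=18: none
  a=19: (19, -12, 31), (19, 12, 31)  [2]
  a=20..27: none
Total reduced forms: 1 + 1 + 1 + 1 + 2 + 2 = 8
h = 8

8


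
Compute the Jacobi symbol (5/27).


Compute (5/27) via quadratic reciprocity:
  reciprocity: (5/27) -> +(27/5)
  reduce: (2/5)
  pull out 2: (2/5) = -1  (since 5 mod 8 = 5)
  (1/5) = 1
Product of signs = -1

-1


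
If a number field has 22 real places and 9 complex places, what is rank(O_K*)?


By Dirichlet's unit theorem:
rank = r1 + r2 - 1
= 22 + 9 - 1
= 30

30


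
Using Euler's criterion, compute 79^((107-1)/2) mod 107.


p = 107 is prime and the exponent is (p-1)/2 = 53, so by Euler's criterion 79^53 = (79/107) = +1 or -1 mod 107.
Compute by square-and-multiply:
  53 = 32 + 16 + 4 + 1 (binary 110101)
  Repeated squaring mod 107: 79^1 = 79, 79^2 = 35, 79^4 = 48, 79^8 = 57, 79^16 = 39, 79^32 = 23
  79^53 = 79^32 * 79^16 * 79^4 * 79^1 = 23 * 39 * 48 * 79 mod 107
    23 * 39 = 897 = 41 mod 107
    41 * 48 = 1968 = 42 mod 107
    42 * 79 = 3318 = 1 mod 107
  79^53 = 1 mod 107
Result 1: 79 is a quadratic residue mod 107.
79^53 mod 107 = 1

1


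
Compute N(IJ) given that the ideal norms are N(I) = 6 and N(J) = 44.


N(IJ) = N(I) * N(J)
= 6 * 44
= 264

264


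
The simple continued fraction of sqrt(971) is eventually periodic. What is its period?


Run the CF algorithm for sqrt(971).
a_0 = floor(sqrt(971)) = 31; set m_0=0, q_0=1.
Recurrence: m' = q*a - m,  q' = (d - m'^2)/q,  a' = floor((a_0 + m')/q').
  step 1: m=31, q=10, a=6
  step 2: m=29, q=13, a=4
  step 3: m=23, q=34, a=1
  step 4: m=11, q=25, a=1
  step 5: m=14, q=31, a=1
  step 6: m=17, q=22, a=2
  step 7: m=27, q=11, a=5
  step 8: m=28, q=17, a=3
  step 9: m=23, q=26, a=2
  step 10: m=29, q=5, a=12
  step 11: m=31, q=2, a=31
  step 12: m=31, q=5, a=12
  step 13: m=29, q=26, a=2
  step 14: m=23, q=17, a=3
  step 15: m=28, q=11, a=5
  step 16: m=27, q=22, a=2
  step 17: m=17, q=31, a=1
  step 18: m=14, q=25, a=1
  step 19: m=11, q=34, a=1
  step 20: m=23, q=13, a=4
  step 21: m=29, q=10, a=6
  step 22: m=31, q=1, a=62
a_22 = 2*a_0 = 62, so the period closes here.
sqrt(971) = [31; 6, 4, 1, 1, 1, 2, 5, 3, 2, 12, 31, 12, 2, 3, 5, 2, 1, 1, 1, 4, 6, 62]
Period length = 22

22


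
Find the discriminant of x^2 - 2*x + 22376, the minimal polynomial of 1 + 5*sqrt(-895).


The element 1 + 5*sqrt(-895) has minimal polynomial:
x^2 - 2*x + 22376
Discriminant = (-2)^2 - 4*(22376)
= 4 - 89504
= -89500

-89500


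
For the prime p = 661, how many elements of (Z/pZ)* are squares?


For prime p, the number of non-zero quadratic residues is (p-1)/2.
= (661-1)/2
= 330

330


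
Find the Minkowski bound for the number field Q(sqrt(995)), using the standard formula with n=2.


d = 995, d mod 4 = 3, so disc(K) = 4d = 3980; |disc(K)| = 3980
Real quadratic field, so n = 2, s = r2 = 0, r1 = 2
M = (n!/n^n) * (4/pi)^s * sqrt(|disc(K)|) = (2!/2^2) * (4/pi)^0 * sqrt(3980)
= 0.5 * 1.000000 * 63.087241
= 31.5436

31.5436


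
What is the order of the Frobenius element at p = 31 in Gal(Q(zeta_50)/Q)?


The Frobenius at p in Gal(Q(zeta_n)/Q) = (Z/nZ)* is the class of p, so its order is ord_50(31), the smallest k >= 1 with 31^k = 1 mod 50.
n = 50 = 2 * 5^2, phi(50) = 20; the order divides phi(n).
Divisors of 20: 1, 2, 4, 5, 10, 20
Repeated squaring mod 50: 31^1 = 31, 31^2 = 11, 31^4 = 21, 31^8 = 41, 31^16 = 31
Test divisors in increasing order:
  k=1: 31^1 = 31 mod 50
  k=2: 31^2 = 11 mod 50
  k=4: 31^4 = 21 mod 50
  k=5: 31^5 = 21 * 31 = 1 mod 50  <- first divisor giving 1
Order = 5

5


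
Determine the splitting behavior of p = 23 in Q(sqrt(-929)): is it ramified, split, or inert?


K = Q(sqrt(-929)). Since d mod 4 = 3, disc(K) = -3716.
Check p | disc: -3716 mod 23 = 10.
p does not divide disc. Compute Legendre symbol (d/p):
14^((23-1)/2) mod 23 = -1
(d/p) = -1, so p is inert: (p) stays prime with e=1, f=2, g=1.
Therefore p is inert.

inert


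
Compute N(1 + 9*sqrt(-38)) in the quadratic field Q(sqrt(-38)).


N(a + b*sqrt(d)) = a^2 - d*b^2
= (1)^2 - (-38)*(9)^2
= 1 + 3078
= 3079

3079


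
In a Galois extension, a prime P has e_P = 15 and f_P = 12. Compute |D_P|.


|D_P| = e * f
= 15 * 12
= 180

180


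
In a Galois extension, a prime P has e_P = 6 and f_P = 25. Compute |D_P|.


|D_P| = e * f
= 6 * 25
= 150

150


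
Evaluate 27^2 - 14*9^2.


x^2 - d*y^2
= 27^2 - 14*9^2
= 729 - 1134
= -405

-405


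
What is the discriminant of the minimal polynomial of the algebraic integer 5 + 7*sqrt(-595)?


The element 5 + 7*sqrt(-595) has minimal polynomial:
x^2 - 10*x + 29180
Discriminant = (-10)^2 - 4*(29180)
= 100 - 116720
= -116620

-116620


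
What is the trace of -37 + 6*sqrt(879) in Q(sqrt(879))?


Tr(a + b*sqrt(d)) = (a + b*sqrt(d)) + (a - b*sqrt(d)) = 2a
= 2 * (-37)
= -74

-74


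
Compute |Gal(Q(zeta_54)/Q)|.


|Gal(Q(zeta_54)/Q)| = phi(54)
= 18

18


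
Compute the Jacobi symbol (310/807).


Compute (310/807) via quadratic reciprocity:
  pull out 2: (2/807) = +1  (since 807 mod 8 = 7)
  reciprocity: (155/807) -> -(807/155)
  reduce: (32/155)
  pull out 2: (2/155) = -1  (since 155 mod 8 = 3)
  pull out 2: (2/155) = -1  (since 155 mod 8 = 3)
  pull out 2: (2/155) = -1  (since 155 mod 8 = 3)
  pull out 2: (2/155) = -1  (since 155 mod 8 = 3)
  pull out 2: (2/155) = -1  (since 155 mod 8 = 3)
  (1/155) = 1
Product of signs = 1

1


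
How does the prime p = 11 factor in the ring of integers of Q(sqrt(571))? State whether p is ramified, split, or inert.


K = Q(sqrt(571)). Since d mod 4 = 3, disc(K) = 2284.
Check p | disc: 2284 mod 11 = 7.
p does not divide disc. Compute Legendre symbol (d/p):
10^((11-1)/2) mod 11 = -1
(d/p) = -1, so p is inert: (p) stays prime with e=1, f=2, g=1.
Therefore p is inert.

inert


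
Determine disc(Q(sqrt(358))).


For K = Q(sqrt(d)) with d squarefree: disc(K) = d if d = 1 mod 4, and disc(K) = 4d if d = 2 or 3 mod 4.
Here d = 358, and d mod 4 = 2.
d = 2 mod 4, not 1 (O_K = Z[sqrt(d)]), so disc(K) = 4d = 4 * (358) = 1432

1432


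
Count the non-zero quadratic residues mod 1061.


For prime p, the number of non-zero quadratic residues is (p-1)/2.
= (1061-1)/2
= 530

530


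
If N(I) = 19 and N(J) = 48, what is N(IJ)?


N(IJ) = N(I) * N(J)
= 19 * 48
= 912

912


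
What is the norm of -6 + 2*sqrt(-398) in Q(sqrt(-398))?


N(a + b*sqrt(d)) = a^2 - d*b^2
= (-6)^2 - (-398)*(2)^2
= 36 + 1592
= 1628

1628


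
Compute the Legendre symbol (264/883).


p = 883 is prime, so compute (264/883) with the reciprocity algorithm (Jacobi-symbol steps: pull out 2s via (2/n), flip via reciprocity, reduce):
  pull out 2: (2/883) = -1  (since 883 mod 8 = 3)
  pull out 2: (2/883) = -1  (since 883 mod 8 = 3)
  pull out 2: (2/883) = -1  (since 883 mod 8 = 3)
  reciprocity: (33/883) -> +(883/33)
  reduce: (25/33)
  reciprocity: (25/33) -> +(33/25)
  reduce: (8/25)
  pull out 2: (2/25) = +1  (since 25 mod 8 = 1)
  pull out 2: (2/25) = +1  (since 25 mod 8 = 1)
  pull out 2: (2/25) = +1  (since 25 mod 8 = 1)
  (1/25) = 1
Product of signs = -1
(264/883) = -1

-1


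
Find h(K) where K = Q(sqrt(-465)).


K = Q(sqrt(-465)). d mod 4 = 3, so D = disc(K) = 4d = -1860
h(K) equals the number of primitive reduced positive-definite forms (a, b, c) = a*x^2 + b*x*y + c*y^2 with b^2 - 4ac = D,
where reduced means |b| <= a <= c, with b >= 0 whenever |b| = a or a = c, and primitive means gcd(a, b, c) = 1.
Reduced forces 3a^2 <= |D| = 1860, so 1 <= a <= 24; b must have the parity of D, and c = (b^2 - D)/(4a) must be an integer >= a.
Enumerate a = 1..24, b in [-a, a]:
  a=1: (1, 0, 465)  [1]
  a=2: (2, 2, 233)  [1]
  a=3: (3, 0, 155)  [1]
  a=4: none
  a=5: (5, 0, 93)  [1]
  a=6: (6, 6, 79)  [1]
  a=7: (7, -4, 67), (7, 4, 67)  [2]
  a=8..9: none
  a=10: (10, 10, 49)  [1]
  a=11..12: none
  a=13: (13, -8, 37), (13, 8, 37)  [2]
  a=14: (14, -10, 35), (14, 10, 35)  [2]
  a=15: (15, 0, 31)  [1]
  a=16..20: none
  a=21: (21, -18, 26), (21, 18, 26)  [2]
  a=22: none
  a=23: (23, 16, 23)  [1]
  a=24: none
Total reduced forms: 1 + 1 + 1 + 1 + 1 + 2 + 1 + 2 + 2 + 1 + 2 + 1 = 16
h = 16

16


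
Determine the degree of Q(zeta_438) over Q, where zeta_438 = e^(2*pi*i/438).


The degree equals Euler's totient phi(438).
438 = 2 * 3 * 73
phi(438) = 144

144


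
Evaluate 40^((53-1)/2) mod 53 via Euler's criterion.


p = 53 is prime and the exponent is (p-1)/2 = 26, so by Euler's criterion 40^26 = (40/53) = +1 or -1 mod 53.
Compute by square-and-multiply:
  26 = 16 + 8 + 2 (binary 11010)
  Repeated squaring mod 53: 40^1 = 40, 40^2 = 10, 40^4 = 47, 40^8 = 36, 40^16 = 24
  40^26 = 40^16 * 40^8 * 40^2 = 24 * 36 * 10 mod 53
    24 * 36 = 864 = 16 mod 53
    16 * 10 = 160 = 1 mod 53
  40^26 = 1 mod 53
Result 1: 40 is a quadratic residue mod 53.
40^26 mod 53 = 1

1


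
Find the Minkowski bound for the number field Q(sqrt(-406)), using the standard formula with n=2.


d = -406, d mod 4 = 2, so disc(K) = 4d = -1624; |disc(K)| = 1624
Imaginary quadratic field, so n = 2, s = r2 = 1, r1 = 0
M = (n!/n^n) * (4/pi)^s * sqrt(|disc(K)|) = (2!/2^2) * (4/pi)^1 * sqrt(1624)
= 0.5 * 1.273240 * 40.298883
= 25.6551

25.6551


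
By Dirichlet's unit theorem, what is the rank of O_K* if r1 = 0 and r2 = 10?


By Dirichlet's unit theorem:
rank = r1 + r2 - 1
= 0 + 10 - 1
= 9

9


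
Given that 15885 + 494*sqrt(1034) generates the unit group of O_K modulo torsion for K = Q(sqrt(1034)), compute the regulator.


epsilon = 15885 + 494*sqrt(1034)
= 31770.0000
R = ln(31770.0000)
= 10.3663

10.3663


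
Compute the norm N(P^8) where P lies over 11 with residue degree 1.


N(P^a) = p^(a*f)
= 11^(8*1)
= 11^8
= 214358881

214358881


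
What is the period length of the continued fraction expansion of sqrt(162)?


Run the CF algorithm for sqrt(162).
a_0 = floor(sqrt(162)) = 12; set m_0=0, q_0=1.
Recurrence: m' = q*a - m,  q' = (d - m'^2)/q,  a' = floor((a_0 + m')/q').
  step 1: m=12, q=18, a=1
  step 2: m=6, q=7, a=2
  step 3: m=8, q=14, a=1
  step 4: m=6, q=9, a=2
  step 5: m=12, q=2, a=12
  step 6: m=12, q=9, a=2
  step 7: m=6, q=14, a=1
  step 8: m=8, q=7, a=2
  step 9: m=6, q=18, a=1
  step 10: m=12, q=1, a=24
a_10 = 2*a_0 = 24, so the period closes here.
sqrt(162) = [12; 1, 2, 1, 2, 12, 2, 1, 2, 1, 24]
Period length = 10

10


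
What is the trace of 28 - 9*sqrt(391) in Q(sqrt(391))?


Tr(a + b*sqrt(d)) = (a + b*sqrt(d)) + (a - b*sqrt(d)) = 2a
= 2 * (28)
= 56

56


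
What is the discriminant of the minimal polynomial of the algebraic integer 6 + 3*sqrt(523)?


The element 6 + 3*sqrt(523) has minimal polynomial:
x^2 - 12*x - 4671
Discriminant = (-12)^2 - 4*(-4671)
= 144 + 18684
= 18828

18828


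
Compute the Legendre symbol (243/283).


p = 283 is prime, so compute (243/283) with the reciprocity algorithm (Jacobi-symbol steps: pull out 2s via (2/n), flip via reciprocity, reduce):
  reciprocity: (243/283) -> -(283/243)
  reduce: (40/243)
  pull out 2: (2/243) = -1  (since 243 mod 8 = 3)
  pull out 2: (2/243) = -1  (since 243 mod 8 = 3)
  pull out 2: (2/243) = -1  (since 243 mod 8 = 3)
  reciprocity: (5/243) -> +(243/5)
  reduce: (3/5)
  reciprocity: (3/5) -> +(5/3)
  reduce: (2/3)
  pull out 2: (2/3) = -1  (since 3 mod 8 = 3)
  (1/3) = 1
Product of signs = -1
(243/283) = -1

-1


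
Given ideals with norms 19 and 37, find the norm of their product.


N(IJ) = N(I) * N(J)
= 19 * 37
= 703

703


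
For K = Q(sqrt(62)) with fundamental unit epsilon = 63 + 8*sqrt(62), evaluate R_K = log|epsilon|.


epsilon = 63 + 8*sqrt(62)
= 125.9921
R = ln(125.9921)
= 4.8362

4.8362


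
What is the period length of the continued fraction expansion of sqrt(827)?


Run the CF algorithm for sqrt(827).
a_0 = floor(sqrt(827)) = 28; set m_0=0, q_0=1.
Recurrence: m' = q*a - m,  q' = (d - m'^2)/q,  a' = floor((a_0 + m')/q').
  step 1: m=28, q=43, a=1
  step 2: m=15, q=14, a=3
  step 3: m=27, q=7, a=7
  step 4: m=22, q=49, a=1
  step 5: m=27, q=2, a=27
  step 6: m=27, q=49, a=1
  step 7: m=22, q=7, a=7
  step 8: m=27, q=14, a=3
  step 9: m=15, q=43, a=1
  step 10: m=28, q=1, a=56
a_10 = 2*a_0 = 56, so the period closes here.
sqrt(827) = [28; 1, 3, 7, 1, 27, 1, 7, 3, 1, 56]
Period length = 10

10


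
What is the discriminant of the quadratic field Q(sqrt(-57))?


For K = Q(sqrt(d)) with d squarefree: disc(K) = d if d = 1 mod 4, and disc(K) = 4d if d = 2 or 3 mod 4.
Here d = -57, and d mod 4 = 3.
d = 3 mod 4, not 1 (O_K = Z[sqrt(d)]), so disc(K) = 4d = 4 * (-57) = -228

-228


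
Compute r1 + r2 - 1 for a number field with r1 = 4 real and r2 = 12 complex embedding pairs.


By Dirichlet's unit theorem:
rank = r1 + r2 - 1
= 4 + 12 - 1
= 15

15


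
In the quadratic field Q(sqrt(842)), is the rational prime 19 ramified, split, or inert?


K = Q(sqrt(842)). Since d mod 4 = 2, disc(K) = 3368.
Check p | disc: 3368 mod 19 = 5.
p does not divide disc. Compute Legendre symbol (d/p):
6^((19-1)/2) mod 19 = 1
(d/p) = 1, so p splits: (p) = P*P' with e=1, f=1, g=2.
Therefore p is split.

split


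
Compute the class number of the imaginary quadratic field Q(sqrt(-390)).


K = Q(sqrt(-390)). d mod 4 = 2, so D = disc(K) = 4d = -1560
h(K) equals the number of primitive reduced positive-definite forms (a, b, c) = a*x^2 + b*x*y + c*y^2 with b^2 - 4ac = D,
where reduced means |b| <= a <= c, with b >= 0 whenever |b| = a or a = c, and primitive means gcd(a, b, c) = 1.
Reduced forces 3a^2 <= |D| = 1560, so 1 <= a <= 22; b must have the parity of D, and c = (b^2 - D)/(4a) must be an integer >= a.
Enumerate a = 1..22, b in [-a, a]:
  a=1: (1, 0, 390)  [1]
  a=2: (2, 0, 195)  [1]
  a=3: (3, 0, 130)  [1]
  a=4: none
  a=5: (5, 0, 78)  [1]
  a=6: (6, 0, 65)  [1]
  a=7: (7, -6, 57), (7, 6, 57)  [2]
  a=8..9: none
  a=10: (10, 0, 39)  [1]
  a=11..12: none
  a=13: (13, 0, 30)  [1]
  a=14: (14, -8, 29), (14, 8, 29)  [2]
  a=15: (15, 0, 26)  [1]
  a=16: none
  a=17: (17, -2, 23), (17, 2, 23)  [2]
  a=18: none
  a=19: (19, -6, 21), (19, 6, 21)  [2]
  a=20..22: none
Total reduced forms: 1 + 1 + 1 + 1 + 1 + 2 + 1 + 1 + 2 + 1 + 2 + 2 = 16
h = 16

16


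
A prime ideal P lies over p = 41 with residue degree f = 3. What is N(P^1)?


N(P^a) = p^(a*f)
= 41^(1*3)
= 41^3
= 68921

68921


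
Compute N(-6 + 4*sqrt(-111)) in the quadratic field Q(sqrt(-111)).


N(a + b*sqrt(d)) = a^2 - d*b^2
= (-6)^2 - (-111)*(4)^2
= 36 + 1776
= 1812

1812


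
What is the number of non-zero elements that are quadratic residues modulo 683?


For prime p, the number of non-zero quadratic residues is (p-1)/2.
= (683-1)/2
= 341

341


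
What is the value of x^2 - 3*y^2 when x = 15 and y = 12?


x^2 - d*y^2
= 15^2 - 3*12^2
= 225 - 432
= -207

-207


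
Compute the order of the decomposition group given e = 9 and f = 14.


|D_P| = e * f
= 9 * 14
= 126

126


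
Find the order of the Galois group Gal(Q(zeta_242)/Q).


|Gal(Q(zeta_242)/Q)| = phi(242)
= 110

110


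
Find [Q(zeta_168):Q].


The degree equals Euler's totient phi(168).
168 = 2^3 * 3 * 7
phi(168) = 48

48


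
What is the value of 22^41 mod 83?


p = 83 is prime and the exponent is (p-1)/2 = 41, so by Euler's criterion 22^41 = (22/83) = +1 or -1 mod 83.
Compute by square-and-multiply:
  41 = 32 + 8 + 1 (binary 101001)
  Repeated squaring mod 83: 22^1 = 22, 22^2 = 69, 22^4 = 30, 22^8 = 70, 22^16 = 3, 22^32 = 9
  22^41 = 22^32 * 22^8 * 22^1 = 9 * 70 * 22 mod 83
    9 * 70 = 630 = 49 mod 83
    49 * 22 = 1078 = 82 mod 83
  22^41 = 82 mod 83
Result 82 = p - 1 = -1 mod 83: 22 is a quadratic non-residue mod 83. As a residue in [0, p-1] the value is 82.
22^41 mod 83 = 82

82


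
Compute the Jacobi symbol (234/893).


Compute (234/893) via quadratic reciprocity:
  pull out 2: (2/893) = -1  (since 893 mod 8 = 5)
  reciprocity: (117/893) -> +(893/117)
  reduce: (74/117)
  pull out 2: (2/117) = -1  (since 117 mod 8 = 5)
  reciprocity: (37/117) -> +(117/37)
  reduce: (6/37)
  pull out 2: (2/37) = -1  (since 37 mod 8 = 5)
  reciprocity: (3/37) -> +(37/3)
  reduce: (1/3)
  (1/3) = 1
Product of signs = -1

-1


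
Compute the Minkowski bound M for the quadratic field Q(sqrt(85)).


d = 85, d mod 4 = 1, so disc(K) = d = 85; |disc(K)| = 85
Real quadratic field, so n = 2, s = r2 = 0, r1 = 2
M = (n!/n^n) * (4/pi)^s * sqrt(|disc(K)|) = (2!/2^2) * (4/pi)^0 * sqrt(85)
= 0.5 * 1.000000 * 9.219544
= 4.6098

4.6098


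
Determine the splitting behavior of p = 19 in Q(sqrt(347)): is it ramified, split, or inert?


K = Q(sqrt(347)). Since d mod 4 = 3, disc(K) = 1388.
Check p | disc: 1388 mod 19 = 1.
p does not divide disc. Compute Legendre symbol (d/p):
5^((19-1)/2) mod 19 = 1
(d/p) = 1, so p splits: (p) = P*P' with e=1, f=1, g=2.
Therefore p is split.

split


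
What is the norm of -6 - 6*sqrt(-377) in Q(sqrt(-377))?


N(a + b*sqrt(d)) = a^2 - d*b^2
= (-6)^2 - (-377)*(-6)^2
= 36 + 13572
= 13608

13608


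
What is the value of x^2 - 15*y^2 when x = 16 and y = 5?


x^2 - d*y^2
= 16^2 - 15*5^2
= 256 - 375
= -119

-119


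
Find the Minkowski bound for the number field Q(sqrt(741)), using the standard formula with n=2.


d = 741, d mod 4 = 1, so disc(K) = d = 741; |disc(K)| = 741
Real quadratic field, so n = 2, s = r2 = 0, r1 = 2
M = (n!/n^n) * (4/pi)^s * sqrt(|disc(K)|) = (2!/2^2) * (4/pi)^0 * sqrt(741)
= 0.5 * 1.000000 * 27.221315
= 13.6107

13.6107


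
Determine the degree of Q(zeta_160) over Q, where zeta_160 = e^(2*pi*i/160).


The degree equals Euler's totient phi(160).
160 = 2^5 * 5
phi(160) = 64

64


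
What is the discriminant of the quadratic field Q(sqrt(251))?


For K = Q(sqrt(d)) with d squarefree: disc(K) = d if d = 1 mod 4, and disc(K) = 4d if d = 2 or 3 mod 4.
Here d = 251, and d mod 4 = 3.
d = 3 mod 4, not 1 (O_K = Z[sqrt(d)]), so disc(K) = 4d = 4 * (251) = 1004

1004


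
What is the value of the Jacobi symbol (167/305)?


Compute (167/305) via quadratic reciprocity:
  reciprocity: (167/305) -> +(305/167)
  reduce: (138/167)
  pull out 2: (2/167) = +1  (since 167 mod 8 = 7)
  reciprocity: (69/167) -> +(167/69)
  reduce: (29/69)
  reciprocity: (29/69) -> +(69/29)
  reduce: (11/29)
  reciprocity: (11/29) -> +(29/11)
  reduce: (7/11)
  reciprocity: (7/11) -> -(11/7)
  reduce: (4/7)
  pull out 2: (2/7) = +1  (since 7 mod 8 = 7)
  pull out 2: (2/7) = +1  (since 7 mod 8 = 7)
  (1/7) = 1
Product of signs = -1

-1


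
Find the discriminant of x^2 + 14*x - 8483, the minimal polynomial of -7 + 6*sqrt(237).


The element -7 + 6*sqrt(237) has minimal polynomial:
x^2 + 14*x - 8483
Discriminant = (14)^2 - 4*(-8483)
= 196 + 33932
= 34128

34128


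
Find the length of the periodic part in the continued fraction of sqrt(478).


Run the CF algorithm for sqrt(478).
a_0 = floor(sqrt(478)) = 21; set m_0=0, q_0=1.
Recurrence: m' = q*a - m,  q' = (d - m'^2)/q,  a' = floor((a_0 + m')/q').
  step 1: m=21, q=37, a=1
  step 2: m=16, q=6, a=6
  step 3: m=20, q=13, a=3
  step 4: m=19, q=9, a=4
  step 5: m=17, q=21, a=1
  step 6: m=4, q=22, a=1
  step 7: m=18, q=7, a=5
  step 8: m=17, q=27, a=1
  step 9: m=10, q=14, a=2
  step 10: m=18, q=11, a=3
  step 11: m=15, q=23, a=1
  step 12: m=8, q=18, a=1
  step 13: m=10, q=21, a=1
  step 14: m=11, q=17, a=1
  step 15: m=6, q=26, a=1
  step 16: m=20, q=3, a=13
  step 17: m=19, q=39, a=1
  step 18: m=20, q=2, a=20
  step 19: m=20, q=39, a=1
  step 20: m=19, q=3, a=13
  step 21: m=20, q=26, a=1
  step 22: m=6, q=17, a=1
  step 23: m=11, q=21, a=1
  step 24: m=10, q=18, a=1
  step 25: m=8, q=23, a=1
  step 26: m=15, q=11, a=3
  step 27: m=18, q=14, a=2
  step 28: m=10, q=27, a=1
  step 29: m=17, q=7, a=5
  step 30: m=18, q=22, a=1
  step 31: m=4, q=21, a=1
  step 32: m=17, q=9, a=4
  step 33: m=19, q=13, a=3
  step 34: m=20, q=6, a=6
  step 35: m=16, q=37, a=1
  step 36: m=21, q=1, a=42
a_36 = 2*a_0 = 42, so the period closes here.
sqrt(478) = [21; 1, 6, 3, 4, 1, 1, 5, 1, 2, 3, 1, 1, 1, 1, 1, 13, 1, 20, 1, 13, 1, 1, 1, 1, 1, 3, 2, 1, 5, 1, 1, 4, 3, 6, 1, 42]
Period length = 36

36


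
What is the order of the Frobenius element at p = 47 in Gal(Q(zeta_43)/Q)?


The Frobenius at p in Gal(Q(zeta_n)/Q) = (Z/nZ)* is the class of p, so its order is ord_43(47), the smallest k >= 1 with 47^k = 1 mod 43.
n = 43 = 43, phi(43) = 42; the order divides phi(n).
Divisors of 42: 1, 2, 3, 6, 7, 14, 21, 42
Repeated squaring mod 43: 47^1 = 4, 47^2 = 16, 47^4 = 41, 47^8 = 4, 47^16 = 16, 47^32 = 41
Test divisors in increasing order:
  k=1: 47^1 = 4 mod 43
  k=2: 47^2 = 16 mod 43
  k=3: 47^3 = 16 * 4 = 21 mod 43
  k=6: 47^6 = 41 * 16 = 11 mod 43
  k=7: 47^7 = 41 * 16 * 4 = 1 mod 43  <- first divisor giving 1
Order = 7

7


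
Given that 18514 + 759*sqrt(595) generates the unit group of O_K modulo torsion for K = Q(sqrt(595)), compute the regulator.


epsilon = 18514 + 759*sqrt(595)
= 37028.0000
R = ln(37028.0000)
= 10.5194

10.5194


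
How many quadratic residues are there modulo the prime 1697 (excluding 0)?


For prime p, the number of non-zero quadratic residues is (p-1)/2.
= (1697-1)/2
= 848

848


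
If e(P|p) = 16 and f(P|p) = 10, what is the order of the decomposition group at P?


|D_P| = e * f
= 16 * 10
= 160

160


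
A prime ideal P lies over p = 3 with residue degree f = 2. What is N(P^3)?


N(P^a) = p^(a*f)
= 3^(3*2)
= 3^6
= 729

729


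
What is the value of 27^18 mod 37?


p = 37 is prime and the exponent is (p-1)/2 = 18, so by Euler's criterion 27^18 = (27/37) = +1 or -1 mod 37.
Compute by square-and-multiply:
  18 = 16 + 2 (binary 10010)
  Repeated squaring mod 37: 27^1 = 27, 27^2 = 26, 27^4 = 10, 27^8 = 26, 27^16 = 10
  27^18 = 27^16 * 27^2 = 10 * 26 mod 37
    10 * 26 = 260 = 1 mod 37
  27^18 = 1 mod 37
Result 1: 27 is a quadratic residue mod 37.
27^18 mod 37 = 1

1


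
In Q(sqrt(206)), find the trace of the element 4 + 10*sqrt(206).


Tr(a + b*sqrt(d)) = (a + b*sqrt(d)) + (a - b*sqrt(d)) = 2a
= 2 * (4)
= 8

8


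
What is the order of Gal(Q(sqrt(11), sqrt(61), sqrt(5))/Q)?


The 3 square roots of distinct primes are multiplicatively independent over Q,
so [K:Q] = 2^3 and Gal(K/Q) is isomorphic to (Z/2Z)^3.
|Gal| = 2^3 = 8

8


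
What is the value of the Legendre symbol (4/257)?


p = 257 is prime, so compute (4/257) with the reciprocity algorithm (Jacobi-symbol steps: pull out 2s via (2/n), flip via reciprocity, reduce):
  pull out 2: (2/257) = +1  (since 257 mod 8 = 1)
  pull out 2: (2/257) = +1  (since 257 mod 8 = 1)
  (1/257) = 1
Product of signs = 1
(4/257) = 1

1


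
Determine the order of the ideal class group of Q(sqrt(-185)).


K = Q(sqrt(-185)). d mod 4 = 3, so D = disc(K) = 4d = -740
h(K) equals the number of primitive reduced positive-definite forms (a, b, c) = a*x^2 + b*x*y + c*y^2 with b^2 - 4ac = D,
where reduced means |b| <= a <= c, with b >= 0 whenever |b| = a or a = c, and primitive means gcd(a, b, c) = 1.
Reduced forces 3a^2 <= |D| = 740, so 1 <= a <= 15; b must have the parity of D, and c = (b^2 - D)/(4a) must be an integer >= a.
Enumerate a = 1..15, b in [-a, a]:
  a=1: (1, 0, 185)  [1]
  a=2: (2, 2, 93)  [1]
  a=3: (3, -2, 62), (3, 2, 62)  [2]
  a=4: none
  a=5: (5, 0, 37)  [1]
  a=6: (6, -2, 31), (6, 2, 31)  [2]
  a=7: (7, -4, 27), (7, 4, 27)  [2]
  a=8: none
  a=9: (9, -4, 21), (9, 4, 21)  [2]
  a=10: (10, 10, 21)  [1]
  a=11..12: none
  a=13: (13, -12, 17), (13, 12, 17)  [2]
  a=14: (14, -10, 15), (14, 10, 15)  [2]
  a=15: none
Total reduced forms: 1 + 1 + 2 + 1 + 2 + 2 + 2 + 1 + 2 + 2 = 16
h = 16

16


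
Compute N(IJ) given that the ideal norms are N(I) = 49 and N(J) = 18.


N(IJ) = N(I) * N(J)
= 49 * 18
= 882

882


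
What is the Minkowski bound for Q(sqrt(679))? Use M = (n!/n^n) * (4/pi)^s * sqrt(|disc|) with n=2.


d = 679, d mod 4 = 3, so disc(K) = 4d = 2716; |disc(K)| = 2716
Real quadratic field, so n = 2, s = r2 = 0, r1 = 2
M = (n!/n^n) * (4/pi)^s * sqrt(|disc(K)|) = (2!/2^2) * (4/pi)^0 * sqrt(2716)
= 0.5 * 1.000000 * 52.115257
= 26.0576

26.0576


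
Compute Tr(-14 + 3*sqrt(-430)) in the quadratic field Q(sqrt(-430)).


Tr(a + b*sqrt(d)) = (a + b*sqrt(d)) + (a - b*sqrt(d)) = 2a
= 2 * (-14)
= -28

-28


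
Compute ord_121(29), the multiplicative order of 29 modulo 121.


We want ord_121(29), the smallest k >= 1 with 29^k = 1 mod 121.
n = 121 = 11^2, phi(121) = 110; the order divides phi(n).
Divisors of 110: 1, 2, 5, 10, 11, 22, 55, 110
Repeated squaring mod 121: 29^1 = 29, 29^2 = 115, 29^4 = 36, 29^8 = 86, 29^16 = 15, 29^32 = 104, 29^64 = 47
Test divisors in increasing order:
  k=1: 29^1 = 29 mod 121
  k=2: 29^2 = 115 mod 121
  k=5: 29^5 = 36 * 29 = 76 mod 121
  k=10: 29^10 = 86 * 115 = 89 mod 121
  k=11: 29^11 = 86 * 115 * 29 = 40 mod 121
  k=22: 29^22 = 15 * 36 * 115 = 27 mod 121
  k=55: 29^55 = 104 * 15 * 36 * 115 * 29 = 120 mod 121
  k=110: 29^110 = 47 * 104 * 86 * 36 * 115 = 1 mod 121  <- first divisor giving 1
Order = 110

110


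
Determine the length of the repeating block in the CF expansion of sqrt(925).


Run the CF algorithm for sqrt(925).
a_0 = floor(sqrt(925)) = 30; set m_0=0, q_0=1.
Recurrence: m' = q*a - m,  q' = (d - m'^2)/q,  a' = floor((a_0 + m')/q').
  step 1: m=30, q=25, a=2
  step 2: m=20, q=21, a=2
  step 3: m=22, q=21, a=2
  step 4: m=20, q=25, a=2
  step 5: m=30, q=1, a=60
a_5 = 2*a_0 = 60, so the period closes here.
sqrt(925) = [30; 2, 2, 2, 2, 60]
Period length = 5

5
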